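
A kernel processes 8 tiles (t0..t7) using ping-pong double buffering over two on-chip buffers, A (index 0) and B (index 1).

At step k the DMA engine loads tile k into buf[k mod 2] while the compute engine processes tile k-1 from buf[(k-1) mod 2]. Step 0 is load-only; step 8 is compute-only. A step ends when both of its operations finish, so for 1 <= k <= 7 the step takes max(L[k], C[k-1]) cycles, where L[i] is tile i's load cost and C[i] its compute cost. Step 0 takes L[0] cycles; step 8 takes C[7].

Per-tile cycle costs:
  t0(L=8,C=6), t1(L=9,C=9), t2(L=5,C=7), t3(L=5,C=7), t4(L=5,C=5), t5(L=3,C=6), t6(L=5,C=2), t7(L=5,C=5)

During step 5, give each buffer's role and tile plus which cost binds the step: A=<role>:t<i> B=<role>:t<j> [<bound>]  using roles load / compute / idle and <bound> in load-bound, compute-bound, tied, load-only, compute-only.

step 5: A=compute:t4 B=load:t5 [compute-bound]

step 0: L[0]=8 → dur=8, Σ=8 | A=load:t0 B=idle [load-only]
step 1: L[1]=9 C[0]=6 → dur=9, Σ=17 | A=compute:t0 B=load:t1 [load-bound]
step 2: L[2]=5 C[1]=9 → dur=9, Σ=26 | A=load:t2 B=compute:t1 [compute-bound]
step 3: L[3]=5 C[2]=7 → dur=7, Σ=33 | A=compute:t2 B=load:t3 [compute-bound]
step 4: L[4]=5 C[3]=7 → dur=7, Σ=40 | A=load:t4 B=compute:t3 [compute-bound]
step 5: L[5]=3 C[4]=5 → dur=5, Σ=45 | A=compute:t4 B=load:t5 [compute-bound]
step 6: L[6]=5 C[5]=6 → dur=6, Σ=51 | A=load:t6 B=compute:t5 [compute-bound]
step 7: L[7]=5 C[6]=2 → dur=5, Σ=56 | A=compute:t6 B=load:t7 [load-bound]
step 8: C[7]=5 → dur=5, Σ=61 | A=idle B=compute:t7 [compute-only]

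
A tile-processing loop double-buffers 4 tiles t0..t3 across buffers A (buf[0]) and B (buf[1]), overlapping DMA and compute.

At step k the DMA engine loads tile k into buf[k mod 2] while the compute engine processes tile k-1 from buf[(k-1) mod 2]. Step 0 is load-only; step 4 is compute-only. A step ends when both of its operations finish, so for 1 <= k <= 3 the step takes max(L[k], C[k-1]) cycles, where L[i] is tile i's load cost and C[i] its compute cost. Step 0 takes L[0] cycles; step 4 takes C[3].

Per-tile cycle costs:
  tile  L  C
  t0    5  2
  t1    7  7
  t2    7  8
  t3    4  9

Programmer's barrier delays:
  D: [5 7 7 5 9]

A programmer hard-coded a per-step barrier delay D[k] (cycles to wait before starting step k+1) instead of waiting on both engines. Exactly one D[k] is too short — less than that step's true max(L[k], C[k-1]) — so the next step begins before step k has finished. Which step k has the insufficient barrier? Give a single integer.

hazard at step 3

[0] required=L[0]=5=5 vs D=5 ok
[1] required=max(L[1]=7,C[0]=2)=7 vs D=7 ok
[2] required=max(L[2]=7,C[1]=7)=7 vs D=7 ok
[3] required=max(L[3]=4,C[2]=8)=8 vs D=5 SHORT
[4] required=C[3]=9=9 vs D=9 ok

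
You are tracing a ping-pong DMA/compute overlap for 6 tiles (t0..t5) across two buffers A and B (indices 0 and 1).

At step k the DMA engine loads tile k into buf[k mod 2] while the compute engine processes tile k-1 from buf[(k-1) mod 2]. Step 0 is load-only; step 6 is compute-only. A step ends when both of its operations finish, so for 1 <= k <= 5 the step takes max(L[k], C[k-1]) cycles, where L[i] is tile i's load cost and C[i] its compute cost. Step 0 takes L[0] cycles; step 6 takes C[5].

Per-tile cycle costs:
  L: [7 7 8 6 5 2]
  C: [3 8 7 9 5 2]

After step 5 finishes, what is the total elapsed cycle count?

end_cycle[5] = 43

[0] DMA t0→A (7c) ∥ CU idle ⇒ 7c, clock 7
[1] DMA t1→B (7c) ∥ CU A:t0 (3c) ⇒ 7c, clock 14
[2] DMA t2→A (8c) ∥ CU B:t1 (8c) ⇒ 8c, clock 22
[3] DMA t3→B (6c) ∥ CU A:t2 (7c) ⇒ 7c, clock 29
[4] DMA t4→A (5c) ∥ CU B:t3 (9c) ⇒ 9c, clock 38
[5] DMA t5→B (2c) ∥ CU A:t4 (5c) ⇒ 5c, clock 43
[6] DMA idle ∥ CU B:t5 (2c) ⇒ 2c, clock 45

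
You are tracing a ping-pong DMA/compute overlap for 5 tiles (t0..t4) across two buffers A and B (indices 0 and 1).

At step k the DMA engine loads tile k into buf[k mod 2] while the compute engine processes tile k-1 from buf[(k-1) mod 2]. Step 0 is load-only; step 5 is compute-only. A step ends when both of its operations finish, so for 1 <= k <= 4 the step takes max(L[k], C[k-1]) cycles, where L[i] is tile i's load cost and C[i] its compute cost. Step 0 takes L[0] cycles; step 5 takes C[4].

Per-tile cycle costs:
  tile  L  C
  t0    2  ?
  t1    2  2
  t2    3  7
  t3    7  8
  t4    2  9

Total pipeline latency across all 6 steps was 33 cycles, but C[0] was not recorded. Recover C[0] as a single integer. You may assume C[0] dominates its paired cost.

step 0 | dur = L[0]=2 = 2
step 1 | dur = max(L[1]=2, C[0]=?) = C[0]  (unknown; binding)
step 2 | dur = max(L[2]=3, C[1]=2) = 3
step 3 | dur = max(L[3]=7, C[2]=7) = 7
step 4 | dur = max(L[4]=2, C[3]=8) = 8
step 5 | dur = C[4]=9 = 9
sum of known step durations = 29
dur[1] = total - known = 33 - 29 = 4
C[0] is the binding max in step 1, so C[0] = dur[1] = 4

C[0] = 4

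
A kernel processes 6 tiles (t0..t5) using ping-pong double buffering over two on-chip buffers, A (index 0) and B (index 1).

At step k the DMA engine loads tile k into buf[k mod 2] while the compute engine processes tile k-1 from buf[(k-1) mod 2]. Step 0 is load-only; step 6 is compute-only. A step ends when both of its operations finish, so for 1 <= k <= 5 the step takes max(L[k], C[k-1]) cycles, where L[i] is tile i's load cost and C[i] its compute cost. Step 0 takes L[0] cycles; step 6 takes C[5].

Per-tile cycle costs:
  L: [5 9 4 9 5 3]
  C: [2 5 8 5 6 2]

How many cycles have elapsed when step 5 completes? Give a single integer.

[0] DMA t0→A (5c) ∥ CU idle ⇒ 5c, clock 5
[1] DMA t1→B (9c) ∥ CU A:t0 (2c) ⇒ 9c, clock 14
[2] DMA t2→A (4c) ∥ CU B:t1 (5c) ⇒ 5c, clock 19
[3] DMA t3→B (9c) ∥ CU A:t2 (8c) ⇒ 9c, clock 28
[4] DMA t4→A (5c) ∥ CU B:t3 (5c) ⇒ 5c, clock 33
[5] DMA t5→B (3c) ∥ CU A:t4 (6c) ⇒ 6c, clock 39
[6] DMA idle ∥ CU B:t5 (2c) ⇒ 2c, clock 41

end_cycle[5] = 39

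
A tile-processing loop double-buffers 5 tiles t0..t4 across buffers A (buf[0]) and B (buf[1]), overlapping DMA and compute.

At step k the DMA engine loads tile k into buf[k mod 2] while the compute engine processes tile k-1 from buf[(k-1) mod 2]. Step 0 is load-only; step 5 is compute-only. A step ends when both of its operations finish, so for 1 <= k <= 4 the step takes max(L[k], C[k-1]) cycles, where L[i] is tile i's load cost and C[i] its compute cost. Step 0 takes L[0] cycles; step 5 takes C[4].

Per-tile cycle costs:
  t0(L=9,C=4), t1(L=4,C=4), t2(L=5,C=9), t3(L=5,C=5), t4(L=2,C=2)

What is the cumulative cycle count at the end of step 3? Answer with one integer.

  0. 9=9c; end=9; A:t0 B:-
  1. max(4,4)=4c; end=13; A:t0 B:t1
  2. max(5,4)=5c; end=18; A:t2 B:t1
  3. max(5,9)=9c; end=27; A:t2 B:t3
  4. max(2,5)=5c; end=32; A:t4 B:t3
  5. 2=2c; end=34; A:t4 B:t3

end_cycle[3] = 27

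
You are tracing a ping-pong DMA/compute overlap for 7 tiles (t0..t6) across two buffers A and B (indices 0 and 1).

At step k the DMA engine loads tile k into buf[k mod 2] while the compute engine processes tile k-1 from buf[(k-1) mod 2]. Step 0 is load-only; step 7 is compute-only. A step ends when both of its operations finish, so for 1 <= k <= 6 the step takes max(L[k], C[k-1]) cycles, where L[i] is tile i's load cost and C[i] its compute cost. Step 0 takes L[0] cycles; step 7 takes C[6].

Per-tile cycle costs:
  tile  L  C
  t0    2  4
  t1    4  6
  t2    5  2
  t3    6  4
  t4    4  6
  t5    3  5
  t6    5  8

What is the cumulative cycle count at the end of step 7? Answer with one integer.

[0] DMA t0→A (2c) ∥ CU idle ⇒ 2c, clock 2
[1] DMA t1→B (4c) ∥ CU A:t0 (4c) ⇒ 4c, clock 6
[2] DMA t2→A (5c) ∥ CU B:t1 (6c) ⇒ 6c, clock 12
[3] DMA t3→B (6c) ∥ CU A:t2 (2c) ⇒ 6c, clock 18
[4] DMA t4→A (4c) ∥ CU B:t3 (4c) ⇒ 4c, clock 22
[5] DMA t5→B (3c) ∥ CU A:t4 (6c) ⇒ 6c, clock 28
[6] DMA t6→A (5c) ∥ CU B:t5 (5c) ⇒ 5c, clock 33
[7] DMA idle ∥ CU A:t6 (8c) ⇒ 8c, clock 41

end_cycle[7] = 41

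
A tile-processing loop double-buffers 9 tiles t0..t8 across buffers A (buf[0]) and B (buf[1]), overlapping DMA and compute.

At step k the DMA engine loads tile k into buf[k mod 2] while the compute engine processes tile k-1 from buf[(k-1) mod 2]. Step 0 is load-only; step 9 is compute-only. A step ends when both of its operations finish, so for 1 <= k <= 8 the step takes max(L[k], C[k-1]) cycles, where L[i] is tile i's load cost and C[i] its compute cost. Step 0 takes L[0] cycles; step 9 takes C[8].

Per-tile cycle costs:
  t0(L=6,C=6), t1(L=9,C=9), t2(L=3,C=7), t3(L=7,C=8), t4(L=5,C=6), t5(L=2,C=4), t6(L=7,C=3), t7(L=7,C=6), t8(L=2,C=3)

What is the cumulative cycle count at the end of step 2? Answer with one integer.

[0] DMA t0→A (6c) ∥ CU idle ⇒ 6c, clock 6
[1] DMA t1→B (9c) ∥ CU A:t0 (6c) ⇒ 9c, clock 15
[2] DMA t2→A (3c) ∥ CU B:t1 (9c) ⇒ 9c, clock 24
[3] DMA t3→B (7c) ∥ CU A:t2 (7c) ⇒ 7c, clock 31
[4] DMA t4→A (5c) ∥ CU B:t3 (8c) ⇒ 8c, clock 39
[5] DMA t5→B (2c) ∥ CU A:t4 (6c) ⇒ 6c, clock 45
[6] DMA t6→A (7c) ∥ CU B:t5 (4c) ⇒ 7c, clock 52
[7] DMA t7→B (7c) ∥ CU A:t6 (3c) ⇒ 7c, clock 59
[8] DMA t8→A (2c) ∥ CU B:t7 (6c) ⇒ 6c, clock 65
[9] DMA idle ∥ CU A:t8 (3c) ⇒ 3c, clock 68

end_cycle[2] = 24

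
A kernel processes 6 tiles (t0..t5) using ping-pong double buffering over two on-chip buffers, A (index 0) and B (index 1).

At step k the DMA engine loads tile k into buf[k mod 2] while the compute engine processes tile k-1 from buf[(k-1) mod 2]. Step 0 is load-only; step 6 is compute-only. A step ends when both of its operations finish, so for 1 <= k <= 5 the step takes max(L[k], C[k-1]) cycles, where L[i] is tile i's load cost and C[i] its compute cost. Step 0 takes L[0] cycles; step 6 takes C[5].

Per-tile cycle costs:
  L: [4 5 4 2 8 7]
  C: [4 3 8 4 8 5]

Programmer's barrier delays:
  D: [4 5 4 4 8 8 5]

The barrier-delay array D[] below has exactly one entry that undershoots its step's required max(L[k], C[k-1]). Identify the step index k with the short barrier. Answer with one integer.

hazard at step 3

k=0 barrier L[0]=4→4c, D[0]=4 ok
k=1 barrier max(L[1]=5,C[0]=4)→5c, D[1]=5 ok
k=2 barrier max(L[2]=4,C[1]=3)→4c, D[2]=4 ok
k=3 barrier max(L[3]=2,C[2]=8)→8c, D[3]=4 SHORT
k=4 barrier max(L[4]=8,C[3]=4)→8c, D[4]=8 ok
k=5 barrier max(L[5]=7,C[4]=8)→8c, D[5]=8 ok
k=6 barrier C[5]=5→5c, D[6]=5 ok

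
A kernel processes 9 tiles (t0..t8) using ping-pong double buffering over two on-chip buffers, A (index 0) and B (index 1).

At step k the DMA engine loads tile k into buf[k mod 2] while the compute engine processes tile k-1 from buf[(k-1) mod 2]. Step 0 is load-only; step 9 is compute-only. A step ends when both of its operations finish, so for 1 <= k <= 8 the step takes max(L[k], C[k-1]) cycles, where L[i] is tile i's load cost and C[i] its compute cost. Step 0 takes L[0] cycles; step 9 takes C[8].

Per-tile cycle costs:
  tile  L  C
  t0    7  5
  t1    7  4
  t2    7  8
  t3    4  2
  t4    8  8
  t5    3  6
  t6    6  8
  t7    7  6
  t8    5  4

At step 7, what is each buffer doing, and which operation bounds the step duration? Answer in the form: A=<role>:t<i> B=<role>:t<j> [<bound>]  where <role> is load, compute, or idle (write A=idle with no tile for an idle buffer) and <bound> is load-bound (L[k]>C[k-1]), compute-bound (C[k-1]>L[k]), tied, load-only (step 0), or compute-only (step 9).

  0. 7=7c; end=7; A:t0 B:-
  1. max(7,5)=7c; end=14; A:t0 B:t1
  2. max(7,4)=7c; end=21; A:t2 B:t1
  3. max(4,8)=8c; end=29; A:t2 B:t3
  4. max(8,2)=8c; end=37; A:t4 B:t3
  5. max(3,8)=8c; end=45; A:t4 B:t5
  6. max(6,6)=6c; end=51; A:t6 B:t5
  7. max(7,8)=8c; end=59; A:t6 B:t7
  8. max(5,6)=6c; end=65; A:t8 B:t7
  9. 4=4c; end=69; A:t8 B:t7

step 7: A=compute:t6 B=load:t7 [compute-bound]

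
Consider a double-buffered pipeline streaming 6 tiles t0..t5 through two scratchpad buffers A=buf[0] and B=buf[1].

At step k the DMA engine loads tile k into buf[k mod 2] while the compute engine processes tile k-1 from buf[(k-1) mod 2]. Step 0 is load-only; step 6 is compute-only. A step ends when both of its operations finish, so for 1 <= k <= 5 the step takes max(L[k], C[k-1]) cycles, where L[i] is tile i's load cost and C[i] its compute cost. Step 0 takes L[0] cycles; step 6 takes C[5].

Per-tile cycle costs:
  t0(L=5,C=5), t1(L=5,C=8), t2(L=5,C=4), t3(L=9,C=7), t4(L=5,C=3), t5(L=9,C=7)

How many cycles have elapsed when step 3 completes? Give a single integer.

end_cycle[3] = 27

[0] DMA t0→A (5c) ∥ CU idle ⇒ 5c, clock 5
[1] DMA t1→B (5c) ∥ CU A:t0 (5c) ⇒ 5c, clock 10
[2] DMA t2→A (5c) ∥ CU B:t1 (8c) ⇒ 8c, clock 18
[3] DMA t3→B (9c) ∥ CU A:t2 (4c) ⇒ 9c, clock 27
[4] DMA t4→A (5c) ∥ CU B:t3 (7c) ⇒ 7c, clock 34
[5] DMA t5→B (9c) ∥ CU A:t4 (3c) ⇒ 9c, clock 43
[6] DMA idle ∥ CU B:t5 (7c) ⇒ 7c, clock 50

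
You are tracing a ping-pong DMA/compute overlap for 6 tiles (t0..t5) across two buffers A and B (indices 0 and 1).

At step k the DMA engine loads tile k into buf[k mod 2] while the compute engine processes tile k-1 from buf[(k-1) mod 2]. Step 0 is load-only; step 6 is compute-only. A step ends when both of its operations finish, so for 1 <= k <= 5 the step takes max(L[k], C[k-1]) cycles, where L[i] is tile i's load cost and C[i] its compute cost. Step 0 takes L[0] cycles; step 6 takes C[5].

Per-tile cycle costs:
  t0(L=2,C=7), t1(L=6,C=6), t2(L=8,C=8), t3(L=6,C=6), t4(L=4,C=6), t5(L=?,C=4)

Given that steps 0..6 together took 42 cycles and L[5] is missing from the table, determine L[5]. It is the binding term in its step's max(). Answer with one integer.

step 0 = dur = L[0]=2 = 2
step 1 = dur = max(L[1]=6, C[0]=7) = 7
step 2 = dur = max(L[2]=8, C[1]=6) = 8
step 3 = dur = max(L[3]=6, C[2]=8) = 8
step 4 = dur = max(L[4]=4, C[3]=6) = 6
step 5 = dur = max(L[5]=?, C[4]=6) = L[5]  (unknown; binding)
step 6 = dur = C[5]=4 = 4
sum of known step durations = 35
dur[5] = total - known = 42 - 35 = 7
L[5] is the binding max in step 5, so L[5] = dur[5] = 7

L[5] = 7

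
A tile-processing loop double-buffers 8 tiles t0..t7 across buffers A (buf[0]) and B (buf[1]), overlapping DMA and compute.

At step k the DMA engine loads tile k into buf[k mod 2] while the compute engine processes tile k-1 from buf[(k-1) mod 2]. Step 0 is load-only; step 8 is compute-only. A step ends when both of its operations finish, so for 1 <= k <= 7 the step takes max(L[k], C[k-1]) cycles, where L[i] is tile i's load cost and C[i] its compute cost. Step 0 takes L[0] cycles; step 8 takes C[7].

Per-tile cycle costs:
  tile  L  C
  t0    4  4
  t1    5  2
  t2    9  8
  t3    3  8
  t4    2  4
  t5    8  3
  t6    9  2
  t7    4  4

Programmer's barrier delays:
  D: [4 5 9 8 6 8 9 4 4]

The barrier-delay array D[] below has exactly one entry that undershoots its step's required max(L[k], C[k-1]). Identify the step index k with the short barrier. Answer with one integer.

[0] required=L[0]=4=4 vs D=4 ok
[1] required=max(L[1]=5,C[0]=4)=5 vs D=5 ok
[2] required=max(L[2]=9,C[1]=2)=9 vs D=9 ok
[3] required=max(L[3]=3,C[2]=8)=8 vs D=8 ok
[4] required=max(L[4]=2,C[3]=8)=8 vs D=6 SHORT
[5] required=max(L[5]=8,C[4]=4)=8 vs D=8 ok
[6] required=max(L[6]=9,C[5]=3)=9 vs D=9 ok
[7] required=max(L[7]=4,C[6]=2)=4 vs D=4 ok
[8] required=C[7]=4=4 vs D=4 ok

hazard at step 4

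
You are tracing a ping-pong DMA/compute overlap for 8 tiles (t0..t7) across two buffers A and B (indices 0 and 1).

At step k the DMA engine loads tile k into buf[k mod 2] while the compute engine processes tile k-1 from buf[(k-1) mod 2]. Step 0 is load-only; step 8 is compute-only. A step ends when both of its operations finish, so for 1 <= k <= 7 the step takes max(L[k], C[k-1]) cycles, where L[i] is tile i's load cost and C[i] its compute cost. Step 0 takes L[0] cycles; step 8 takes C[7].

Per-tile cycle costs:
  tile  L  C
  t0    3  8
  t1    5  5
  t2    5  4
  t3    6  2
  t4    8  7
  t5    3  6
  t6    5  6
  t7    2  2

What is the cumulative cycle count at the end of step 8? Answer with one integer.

k=0 load=t0/3c comp=- wait=3 total=3
k=1 load=t1/5c comp=t0/8c wait=8 total=11
k=2 load=t2/5c comp=t1/5c wait=5 total=16
k=3 load=t3/6c comp=t2/4c wait=6 total=22
k=4 load=t4/8c comp=t3/2c wait=8 total=30
k=5 load=t5/3c comp=t4/7c wait=7 total=37
k=6 load=t6/5c comp=t5/6c wait=6 total=43
k=7 load=t7/2c comp=t6/6c wait=6 total=49
k=8 load=- comp=t7/2c wait=2 total=51

end_cycle[8] = 51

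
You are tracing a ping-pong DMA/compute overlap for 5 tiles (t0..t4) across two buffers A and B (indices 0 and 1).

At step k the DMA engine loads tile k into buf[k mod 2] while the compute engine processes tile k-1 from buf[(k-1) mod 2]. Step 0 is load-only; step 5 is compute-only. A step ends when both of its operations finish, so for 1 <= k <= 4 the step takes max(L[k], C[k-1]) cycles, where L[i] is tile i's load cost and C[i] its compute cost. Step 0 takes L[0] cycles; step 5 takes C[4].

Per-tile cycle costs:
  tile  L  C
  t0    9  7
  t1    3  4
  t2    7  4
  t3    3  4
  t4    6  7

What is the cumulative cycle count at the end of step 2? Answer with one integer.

end_cycle[2] = 23

k=0 load=t0/9c comp=- wait=9 total=9
k=1 load=t1/3c comp=t0/7c wait=7 total=16
k=2 load=t2/7c comp=t1/4c wait=7 total=23
k=3 load=t3/3c comp=t2/4c wait=4 total=27
k=4 load=t4/6c comp=t3/4c wait=6 total=33
k=5 load=- comp=t4/7c wait=7 total=40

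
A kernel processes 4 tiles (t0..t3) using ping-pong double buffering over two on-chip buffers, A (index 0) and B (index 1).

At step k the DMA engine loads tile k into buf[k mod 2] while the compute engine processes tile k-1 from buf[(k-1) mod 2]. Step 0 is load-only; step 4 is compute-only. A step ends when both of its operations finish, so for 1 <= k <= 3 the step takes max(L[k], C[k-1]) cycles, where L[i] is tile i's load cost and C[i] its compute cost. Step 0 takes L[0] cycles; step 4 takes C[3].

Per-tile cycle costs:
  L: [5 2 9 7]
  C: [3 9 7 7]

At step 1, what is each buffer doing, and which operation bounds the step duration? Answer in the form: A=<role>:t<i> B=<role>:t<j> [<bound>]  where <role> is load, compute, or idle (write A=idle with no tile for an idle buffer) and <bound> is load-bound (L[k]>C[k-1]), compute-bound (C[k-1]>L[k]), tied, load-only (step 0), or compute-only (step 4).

step 1: A=compute:t0 B=load:t1 [compute-bound]

  0. 5=5c; end=5; A:t0 B:-
  1. max(2,3)=3c; end=8; A:t0 B:t1
  2. max(9,9)=9c; end=17; A:t2 B:t1
  3. max(7,7)=7c; end=24; A:t2 B:t3
  4. 7=7c; end=31; A:t2 B:t3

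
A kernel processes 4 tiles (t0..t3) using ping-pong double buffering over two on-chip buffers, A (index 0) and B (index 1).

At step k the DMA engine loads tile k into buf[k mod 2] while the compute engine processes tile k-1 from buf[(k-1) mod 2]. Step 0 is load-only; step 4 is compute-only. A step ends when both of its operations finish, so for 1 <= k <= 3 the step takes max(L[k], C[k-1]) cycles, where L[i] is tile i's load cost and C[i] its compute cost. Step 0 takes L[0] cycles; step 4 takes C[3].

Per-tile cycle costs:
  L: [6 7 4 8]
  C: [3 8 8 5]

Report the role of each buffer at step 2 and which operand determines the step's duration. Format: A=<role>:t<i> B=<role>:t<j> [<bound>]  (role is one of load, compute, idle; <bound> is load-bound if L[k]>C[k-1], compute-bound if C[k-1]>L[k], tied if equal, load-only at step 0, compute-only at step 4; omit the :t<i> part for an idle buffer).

step 2: A=load:t2 B=compute:t1 [compute-bound]

step 0: L[0]=6 → dur=6, Σ=6 | A=load:t0 B=idle [load-only]
step 1: L[1]=7 C[0]=3 → dur=7, Σ=13 | A=compute:t0 B=load:t1 [load-bound]
step 2: L[2]=4 C[1]=8 → dur=8, Σ=21 | A=load:t2 B=compute:t1 [compute-bound]
step 3: L[3]=8 C[2]=8 → dur=8, Σ=29 | A=compute:t2 B=load:t3 [tied]
step 4: C[3]=5 → dur=5, Σ=34 | A=idle B=compute:t3 [compute-only]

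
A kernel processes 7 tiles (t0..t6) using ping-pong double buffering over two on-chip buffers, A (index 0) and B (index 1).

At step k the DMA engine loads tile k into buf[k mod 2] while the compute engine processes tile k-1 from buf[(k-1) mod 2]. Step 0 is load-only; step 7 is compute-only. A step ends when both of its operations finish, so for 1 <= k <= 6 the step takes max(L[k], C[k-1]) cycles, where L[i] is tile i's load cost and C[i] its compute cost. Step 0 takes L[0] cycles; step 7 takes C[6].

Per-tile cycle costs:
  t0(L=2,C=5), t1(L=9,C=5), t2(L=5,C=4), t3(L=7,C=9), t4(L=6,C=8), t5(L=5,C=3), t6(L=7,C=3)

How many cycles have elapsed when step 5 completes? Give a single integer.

end_cycle[5] = 40

k=0 load=t0/2c comp=- wait=2 total=2
k=1 load=t1/9c comp=t0/5c wait=9 total=11
k=2 load=t2/5c comp=t1/5c wait=5 total=16
k=3 load=t3/7c comp=t2/4c wait=7 total=23
k=4 load=t4/6c comp=t3/9c wait=9 total=32
k=5 load=t5/5c comp=t4/8c wait=8 total=40
k=6 load=t6/7c comp=t5/3c wait=7 total=47
k=7 load=- comp=t6/3c wait=3 total=50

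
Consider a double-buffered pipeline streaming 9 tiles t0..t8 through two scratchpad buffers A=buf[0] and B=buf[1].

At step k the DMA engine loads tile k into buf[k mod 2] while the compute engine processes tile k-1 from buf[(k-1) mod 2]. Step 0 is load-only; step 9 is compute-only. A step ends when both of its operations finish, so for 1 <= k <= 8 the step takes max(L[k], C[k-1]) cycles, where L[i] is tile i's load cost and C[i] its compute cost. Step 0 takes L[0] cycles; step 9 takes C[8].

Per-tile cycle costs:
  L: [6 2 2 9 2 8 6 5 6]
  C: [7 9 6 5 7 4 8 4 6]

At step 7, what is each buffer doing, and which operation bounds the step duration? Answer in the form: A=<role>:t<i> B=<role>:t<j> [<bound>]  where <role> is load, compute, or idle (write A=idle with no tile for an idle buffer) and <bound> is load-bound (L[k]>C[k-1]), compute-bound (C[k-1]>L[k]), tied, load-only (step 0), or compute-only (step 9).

  0. 6=6c; end=6; A:t0 B:-
  1. max(2,7)=7c; end=13; A:t0 B:t1
  2. max(2,9)=9c; end=22; A:t2 B:t1
  3. max(9,6)=9c; end=31; A:t2 B:t3
  4. max(2,5)=5c; end=36; A:t4 B:t3
  5. max(8,7)=8c; end=44; A:t4 B:t5
  6. max(6,4)=6c; end=50; A:t6 B:t5
  7. max(5,8)=8c; end=58; A:t6 B:t7
  8. max(6,4)=6c; end=64; A:t8 B:t7
  9. 6=6c; end=70; A:t8 B:t7

step 7: A=compute:t6 B=load:t7 [compute-bound]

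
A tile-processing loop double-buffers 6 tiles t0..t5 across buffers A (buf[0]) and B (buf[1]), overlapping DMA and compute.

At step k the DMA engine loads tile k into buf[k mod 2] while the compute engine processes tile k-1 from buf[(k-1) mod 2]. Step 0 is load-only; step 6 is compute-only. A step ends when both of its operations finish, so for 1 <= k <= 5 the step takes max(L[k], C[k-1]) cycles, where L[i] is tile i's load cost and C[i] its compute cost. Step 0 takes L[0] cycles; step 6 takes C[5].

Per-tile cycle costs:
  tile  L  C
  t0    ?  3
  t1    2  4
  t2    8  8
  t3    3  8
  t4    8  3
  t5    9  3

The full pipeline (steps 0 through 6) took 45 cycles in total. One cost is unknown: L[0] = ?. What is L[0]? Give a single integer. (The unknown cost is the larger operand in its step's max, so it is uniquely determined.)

step 0 → dur = L[0]=? = L[0]  (unknown; binding)
step 1 → dur = max(L[1]=2, C[0]=3) = 3
step 2 → dur = max(L[2]=8, C[1]=4) = 8
step 3 → dur = max(L[3]=3, C[2]=8) = 8
step 4 → dur = max(L[4]=8, C[3]=8) = 8
step 5 → dur = max(L[5]=9, C[4]=3) = 9
step 6 → dur = C[5]=3 = 3
sum of known step durations = 39
dur[0] = total - known = 45 - 39 = 6
L[0] is the binding max in step 0, so L[0] = dur[0] = 6

L[0] = 6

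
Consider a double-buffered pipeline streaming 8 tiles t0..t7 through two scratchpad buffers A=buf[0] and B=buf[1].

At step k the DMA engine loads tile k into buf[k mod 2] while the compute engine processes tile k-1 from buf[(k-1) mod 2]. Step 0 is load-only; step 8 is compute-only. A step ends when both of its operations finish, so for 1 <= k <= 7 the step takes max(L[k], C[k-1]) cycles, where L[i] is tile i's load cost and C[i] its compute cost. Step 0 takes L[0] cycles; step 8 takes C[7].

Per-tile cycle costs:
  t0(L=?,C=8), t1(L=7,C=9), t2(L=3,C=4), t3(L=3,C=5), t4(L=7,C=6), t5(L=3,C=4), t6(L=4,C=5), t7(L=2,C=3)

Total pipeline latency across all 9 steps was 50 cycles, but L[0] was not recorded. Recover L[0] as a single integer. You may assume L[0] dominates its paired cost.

step 0 = dur = L[0]=? = L[0]  (unknown; binding)
step 1 = dur = max(L[1]=7, C[0]=8) = 8
step 2 = dur = max(L[2]=3, C[1]=9) = 9
step 3 = dur = max(L[3]=3, C[2]=4) = 4
step 4 = dur = max(L[4]=7, C[3]=5) = 7
step 5 = dur = max(L[5]=3, C[4]=6) = 6
step 6 = dur = max(L[6]=4, C[5]=4) = 4
step 7 = dur = max(L[7]=2, C[6]=5) = 5
step 8 = dur = C[7]=3 = 3
sum of known step durations = 46
dur[0] = total - known = 50 - 46 = 4
L[0] is the binding max in step 0, so L[0] = dur[0] = 4

L[0] = 4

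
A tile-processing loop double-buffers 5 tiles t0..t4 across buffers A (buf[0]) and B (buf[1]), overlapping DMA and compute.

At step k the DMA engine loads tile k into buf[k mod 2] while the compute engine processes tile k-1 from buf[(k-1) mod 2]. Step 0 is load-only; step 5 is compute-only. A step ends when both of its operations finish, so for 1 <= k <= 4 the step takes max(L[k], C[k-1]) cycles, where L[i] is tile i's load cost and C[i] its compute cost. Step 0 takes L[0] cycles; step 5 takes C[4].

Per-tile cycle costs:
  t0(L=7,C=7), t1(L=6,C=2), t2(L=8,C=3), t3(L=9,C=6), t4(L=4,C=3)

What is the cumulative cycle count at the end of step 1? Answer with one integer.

[0] DMA t0→A (7c) ∥ CU idle ⇒ 7c, clock 7
[1] DMA t1→B (6c) ∥ CU A:t0 (7c) ⇒ 7c, clock 14
[2] DMA t2→A (8c) ∥ CU B:t1 (2c) ⇒ 8c, clock 22
[3] DMA t3→B (9c) ∥ CU A:t2 (3c) ⇒ 9c, clock 31
[4] DMA t4→A (4c) ∥ CU B:t3 (6c) ⇒ 6c, clock 37
[5] DMA idle ∥ CU A:t4 (3c) ⇒ 3c, clock 40

end_cycle[1] = 14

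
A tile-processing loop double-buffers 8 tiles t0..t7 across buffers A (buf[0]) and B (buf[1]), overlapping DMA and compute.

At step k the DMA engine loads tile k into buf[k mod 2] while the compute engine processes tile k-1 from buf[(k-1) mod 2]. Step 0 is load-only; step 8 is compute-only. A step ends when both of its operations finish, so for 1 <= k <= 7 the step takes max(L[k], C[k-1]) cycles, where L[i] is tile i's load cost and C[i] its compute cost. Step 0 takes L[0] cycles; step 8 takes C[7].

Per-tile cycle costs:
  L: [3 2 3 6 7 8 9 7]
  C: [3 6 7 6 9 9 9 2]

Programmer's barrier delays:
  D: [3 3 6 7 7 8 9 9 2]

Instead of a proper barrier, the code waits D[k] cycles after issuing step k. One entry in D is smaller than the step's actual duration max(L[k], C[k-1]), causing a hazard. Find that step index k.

k=0 barrier L[0]=3→3c, D[0]=3 ok
k=1 barrier max(L[1]=2,C[0]=3)→3c, D[1]=3 ok
k=2 barrier max(L[2]=3,C[1]=6)→6c, D[2]=6 ok
k=3 barrier max(L[3]=6,C[2]=7)→7c, D[3]=7 ok
k=4 barrier max(L[4]=7,C[3]=6)→7c, D[4]=7 ok
k=5 barrier max(L[5]=8,C[4]=9)→9c, D[5]=8 SHORT
k=6 barrier max(L[6]=9,C[5]=9)→9c, D[6]=9 ok
k=7 barrier max(L[7]=7,C[6]=9)→9c, D[7]=9 ok
k=8 barrier C[7]=2→2c, D[8]=2 ok

hazard at step 5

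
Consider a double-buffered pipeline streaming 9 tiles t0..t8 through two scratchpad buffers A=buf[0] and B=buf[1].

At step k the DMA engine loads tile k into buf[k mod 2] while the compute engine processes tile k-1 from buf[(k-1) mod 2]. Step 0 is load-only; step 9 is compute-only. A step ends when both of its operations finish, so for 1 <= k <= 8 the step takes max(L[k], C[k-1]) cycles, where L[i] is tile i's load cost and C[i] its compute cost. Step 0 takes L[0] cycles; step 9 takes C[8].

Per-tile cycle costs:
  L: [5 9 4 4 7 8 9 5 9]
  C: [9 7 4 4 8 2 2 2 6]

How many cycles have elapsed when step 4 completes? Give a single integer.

  0. 5=5c; end=5; A:t0 B:-
  1. max(9,9)=9c; end=14; A:t0 B:t1
  2. max(4,7)=7c; end=21; A:t2 B:t1
  3. max(4,4)=4c; end=25; A:t2 B:t3
  4. max(7,4)=7c; end=32; A:t4 B:t3
  5. max(8,8)=8c; end=40; A:t4 B:t5
  6. max(9,2)=9c; end=49; A:t6 B:t5
  7. max(5,2)=5c; end=54; A:t6 B:t7
  8. max(9,2)=9c; end=63; A:t8 B:t7
  9. 6=6c; end=69; A:t8 B:t7

end_cycle[4] = 32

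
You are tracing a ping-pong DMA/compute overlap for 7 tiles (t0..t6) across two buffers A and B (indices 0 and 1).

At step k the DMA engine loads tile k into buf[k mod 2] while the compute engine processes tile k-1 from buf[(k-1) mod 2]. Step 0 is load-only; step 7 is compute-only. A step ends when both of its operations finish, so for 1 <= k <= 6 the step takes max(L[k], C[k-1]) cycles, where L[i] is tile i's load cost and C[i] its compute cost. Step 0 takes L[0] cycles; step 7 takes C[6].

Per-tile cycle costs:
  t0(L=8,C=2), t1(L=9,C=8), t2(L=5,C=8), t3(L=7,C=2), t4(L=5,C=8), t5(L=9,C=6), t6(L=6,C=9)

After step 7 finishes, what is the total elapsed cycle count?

end_cycle[7] = 62

[0] DMA t0→A (8c) ∥ CU idle ⇒ 8c, clock 8
[1] DMA t1→B (9c) ∥ CU A:t0 (2c) ⇒ 9c, clock 17
[2] DMA t2→A (5c) ∥ CU B:t1 (8c) ⇒ 8c, clock 25
[3] DMA t3→B (7c) ∥ CU A:t2 (8c) ⇒ 8c, clock 33
[4] DMA t4→A (5c) ∥ CU B:t3 (2c) ⇒ 5c, clock 38
[5] DMA t5→B (9c) ∥ CU A:t4 (8c) ⇒ 9c, clock 47
[6] DMA t6→A (6c) ∥ CU B:t5 (6c) ⇒ 6c, clock 53
[7] DMA idle ∥ CU A:t6 (9c) ⇒ 9c, clock 62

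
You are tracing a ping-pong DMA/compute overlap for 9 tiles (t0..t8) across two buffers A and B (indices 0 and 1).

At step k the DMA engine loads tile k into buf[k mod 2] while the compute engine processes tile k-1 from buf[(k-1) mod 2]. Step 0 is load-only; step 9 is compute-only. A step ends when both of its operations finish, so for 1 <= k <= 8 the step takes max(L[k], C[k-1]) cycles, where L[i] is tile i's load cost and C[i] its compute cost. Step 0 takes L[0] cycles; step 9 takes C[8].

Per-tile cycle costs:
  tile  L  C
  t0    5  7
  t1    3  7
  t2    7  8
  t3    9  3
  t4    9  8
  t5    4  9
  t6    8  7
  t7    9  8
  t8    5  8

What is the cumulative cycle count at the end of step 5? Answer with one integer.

end_cycle[5] = 45

step 0: L[0]=5 → dur=5, Σ=5 | A=load:t0 B=idle [load-only]
step 1: L[1]=3 C[0]=7 → dur=7, Σ=12 | A=compute:t0 B=load:t1 [compute-bound]
step 2: L[2]=7 C[1]=7 → dur=7, Σ=19 | A=load:t2 B=compute:t1 [tied]
step 3: L[3]=9 C[2]=8 → dur=9, Σ=28 | A=compute:t2 B=load:t3 [load-bound]
step 4: L[4]=9 C[3]=3 → dur=9, Σ=37 | A=load:t4 B=compute:t3 [load-bound]
step 5: L[5]=4 C[4]=8 → dur=8, Σ=45 | A=compute:t4 B=load:t5 [compute-bound]
step 6: L[6]=8 C[5]=9 → dur=9, Σ=54 | A=load:t6 B=compute:t5 [compute-bound]
step 7: L[7]=9 C[6]=7 → dur=9, Σ=63 | A=compute:t6 B=load:t7 [load-bound]
step 8: L[8]=5 C[7]=8 → dur=8, Σ=71 | A=load:t8 B=compute:t7 [compute-bound]
step 9: C[8]=8 → dur=8, Σ=79 | A=compute:t8 B=idle [compute-only]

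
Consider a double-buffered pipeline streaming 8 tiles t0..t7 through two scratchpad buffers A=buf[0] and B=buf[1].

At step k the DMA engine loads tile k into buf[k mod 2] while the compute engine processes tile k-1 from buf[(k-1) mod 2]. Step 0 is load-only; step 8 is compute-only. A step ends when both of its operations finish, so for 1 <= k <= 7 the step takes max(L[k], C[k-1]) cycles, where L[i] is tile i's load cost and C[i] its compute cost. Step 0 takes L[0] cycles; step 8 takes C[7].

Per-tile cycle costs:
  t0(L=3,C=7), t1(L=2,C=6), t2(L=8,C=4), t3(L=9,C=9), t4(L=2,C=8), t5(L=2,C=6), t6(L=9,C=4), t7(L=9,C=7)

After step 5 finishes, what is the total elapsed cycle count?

end_cycle[5] = 44

  0. 3=3c; end=3; A:t0 B:-
  1. max(2,7)=7c; end=10; A:t0 B:t1
  2. max(8,6)=8c; end=18; A:t2 B:t1
  3. max(9,4)=9c; end=27; A:t2 B:t3
  4. max(2,9)=9c; end=36; A:t4 B:t3
  5. max(2,8)=8c; end=44; A:t4 B:t5
  6. max(9,6)=9c; end=53; A:t6 B:t5
  7. max(9,4)=9c; end=62; A:t6 B:t7
  8. 7=7c; end=69; A:t6 B:t7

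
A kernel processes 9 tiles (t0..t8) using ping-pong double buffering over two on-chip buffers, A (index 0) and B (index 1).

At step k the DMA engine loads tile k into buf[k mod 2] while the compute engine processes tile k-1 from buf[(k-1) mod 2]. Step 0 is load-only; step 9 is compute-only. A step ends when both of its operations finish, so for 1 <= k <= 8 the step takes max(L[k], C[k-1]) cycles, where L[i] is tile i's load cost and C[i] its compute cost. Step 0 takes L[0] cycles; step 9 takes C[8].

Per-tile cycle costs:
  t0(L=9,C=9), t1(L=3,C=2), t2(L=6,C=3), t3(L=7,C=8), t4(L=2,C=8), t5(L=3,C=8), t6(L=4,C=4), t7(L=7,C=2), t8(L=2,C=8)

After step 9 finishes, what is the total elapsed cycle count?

end_cycle[9] = 72

k=0 load=t0/9c comp=- wait=9 total=9
k=1 load=t1/3c comp=t0/9c wait=9 total=18
k=2 load=t2/6c comp=t1/2c wait=6 total=24
k=3 load=t3/7c comp=t2/3c wait=7 total=31
k=4 load=t4/2c comp=t3/8c wait=8 total=39
k=5 load=t5/3c comp=t4/8c wait=8 total=47
k=6 load=t6/4c comp=t5/8c wait=8 total=55
k=7 load=t7/7c comp=t6/4c wait=7 total=62
k=8 load=t8/2c comp=t7/2c wait=2 total=64
k=9 load=- comp=t8/8c wait=8 total=72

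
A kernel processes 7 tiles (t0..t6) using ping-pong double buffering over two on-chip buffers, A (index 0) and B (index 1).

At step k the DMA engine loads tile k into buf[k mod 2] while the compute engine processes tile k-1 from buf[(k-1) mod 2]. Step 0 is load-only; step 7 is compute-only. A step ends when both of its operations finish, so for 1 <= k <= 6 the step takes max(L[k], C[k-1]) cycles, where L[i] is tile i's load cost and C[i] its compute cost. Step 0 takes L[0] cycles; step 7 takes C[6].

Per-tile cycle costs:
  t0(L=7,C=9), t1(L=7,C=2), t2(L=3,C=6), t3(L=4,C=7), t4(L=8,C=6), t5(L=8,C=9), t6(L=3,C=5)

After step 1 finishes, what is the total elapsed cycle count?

  0. 7=7c; end=7; A:t0 B:-
  1. max(7,9)=9c; end=16; A:t0 B:t1
  2. max(3,2)=3c; end=19; A:t2 B:t1
  3. max(4,6)=6c; end=25; A:t2 B:t3
  4. max(8,7)=8c; end=33; A:t4 B:t3
  5. max(8,6)=8c; end=41; A:t4 B:t5
  6. max(3,9)=9c; end=50; A:t6 B:t5
  7. 5=5c; end=55; A:t6 B:t5

end_cycle[1] = 16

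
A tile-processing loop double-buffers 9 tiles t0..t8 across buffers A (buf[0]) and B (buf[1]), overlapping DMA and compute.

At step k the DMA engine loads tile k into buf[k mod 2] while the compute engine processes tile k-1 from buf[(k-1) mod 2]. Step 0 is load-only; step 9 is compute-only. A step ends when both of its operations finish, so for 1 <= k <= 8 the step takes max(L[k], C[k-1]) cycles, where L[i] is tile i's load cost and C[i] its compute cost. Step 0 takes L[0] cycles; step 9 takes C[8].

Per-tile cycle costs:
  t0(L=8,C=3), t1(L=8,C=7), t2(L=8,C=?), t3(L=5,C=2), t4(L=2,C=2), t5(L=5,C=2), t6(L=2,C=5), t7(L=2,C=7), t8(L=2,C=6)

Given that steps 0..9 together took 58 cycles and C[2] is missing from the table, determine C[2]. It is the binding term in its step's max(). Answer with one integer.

step 0 | dur = L[0]=8 = 8
step 1 | dur = max(L[1]=8, C[0]=3) = 8
step 2 | dur = max(L[2]=8, C[1]=7) = 8
step 3 | dur = max(L[3]=5, C[2]=?) = C[2]  (unknown; binding)
step 4 | dur = max(L[4]=2, C[3]=2) = 2
step 5 | dur = max(L[5]=5, C[4]=2) = 5
step 6 | dur = max(L[6]=2, C[5]=2) = 2
step 7 | dur = max(L[7]=2, C[6]=5) = 5
step 8 | dur = max(L[8]=2, C[7]=7) = 7
step 9 | dur = C[8]=6 = 6
sum of known step durations = 51
dur[3] = total - known = 58 - 51 = 7
C[2] is the binding max in step 3, so C[2] = dur[3] = 7

C[2] = 7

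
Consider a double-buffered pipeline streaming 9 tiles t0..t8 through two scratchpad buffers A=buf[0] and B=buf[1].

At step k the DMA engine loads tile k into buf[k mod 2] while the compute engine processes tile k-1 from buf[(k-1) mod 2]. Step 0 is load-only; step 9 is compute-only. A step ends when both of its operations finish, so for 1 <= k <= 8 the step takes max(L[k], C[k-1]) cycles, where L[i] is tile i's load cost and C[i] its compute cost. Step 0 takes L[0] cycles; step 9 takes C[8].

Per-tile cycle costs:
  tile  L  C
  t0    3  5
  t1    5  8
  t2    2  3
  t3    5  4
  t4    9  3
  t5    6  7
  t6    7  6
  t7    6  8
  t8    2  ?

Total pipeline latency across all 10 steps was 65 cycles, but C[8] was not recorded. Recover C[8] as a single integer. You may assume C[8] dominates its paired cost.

step 0 → dur = L[0]=3 = 3
step 1 → dur = max(L[1]=5, C[0]=5) = 5
step 2 → dur = max(L[2]=2, C[1]=8) = 8
step 3 → dur = max(L[3]=5, C[2]=3) = 5
step 4 → dur = max(L[4]=9, C[3]=4) = 9
step 5 → dur = max(L[5]=6, C[4]=3) = 6
step 6 → dur = max(L[6]=7, C[5]=7) = 7
step 7 → dur = max(L[7]=6, C[6]=6) = 6
step 8 → dur = max(L[8]=2, C[7]=8) = 8
step 9 → dur = C[8]=? = C[8]  (unknown; binding)
sum of known step durations = 57
dur[9] = total - known = 65 - 57 = 8
C[8] is the binding max in step 9, so C[8] = dur[9] = 8

C[8] = 8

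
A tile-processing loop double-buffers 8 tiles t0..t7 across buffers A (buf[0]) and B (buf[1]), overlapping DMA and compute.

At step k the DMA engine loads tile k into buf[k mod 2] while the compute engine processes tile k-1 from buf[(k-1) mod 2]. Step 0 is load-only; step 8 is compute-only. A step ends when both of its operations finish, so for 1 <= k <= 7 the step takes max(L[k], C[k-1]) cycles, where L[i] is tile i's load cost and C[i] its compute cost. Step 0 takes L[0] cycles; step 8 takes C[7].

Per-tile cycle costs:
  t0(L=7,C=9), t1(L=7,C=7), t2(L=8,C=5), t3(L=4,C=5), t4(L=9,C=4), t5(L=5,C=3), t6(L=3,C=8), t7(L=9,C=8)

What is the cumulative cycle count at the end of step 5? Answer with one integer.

step 0: L[0]=7 → dur=7, Σ=7 | A=load:t0 B=idle [load-only]
step 1: L[1]=7 C[0]=9 → dur=9, Σ=16 | A=compute:t0 B=load:t1 [compute-bound]
step 2: L[2]=8 C[1]=7 → dur=8, Σ=24 | A=load:t2 B=compute:t1 [load-bound]
step 3: L[3]=4 C[2]=5 → dur=5, Σ=29 | A=compute:t2 B=load:t3 [compute-bound]
step 4: L[4]=9 C[3]=5 → dur=9, Σ=38 | A=load:t4 B=compute:t3 [load-bound]
step 5: L[5]=5 C[4]=4 → dur=5, Σ=43 | A=compute:t4 B=load:t5 [load-bound]
step 6: L[6]=3 C[5]=3 → dur=3, Σ=46 | A=load:t6 B=compute:t5 [tied]
step 7: L[7]=9 C[6]=8 → dur=9, Σ=55 | A=compute:t6 B=load:t7 [load-bound]
step 8: C[7]=8 → dur=8, Σ=63 | A=idle B=compute:t7 [compute-only]

end_cycle[5] = 43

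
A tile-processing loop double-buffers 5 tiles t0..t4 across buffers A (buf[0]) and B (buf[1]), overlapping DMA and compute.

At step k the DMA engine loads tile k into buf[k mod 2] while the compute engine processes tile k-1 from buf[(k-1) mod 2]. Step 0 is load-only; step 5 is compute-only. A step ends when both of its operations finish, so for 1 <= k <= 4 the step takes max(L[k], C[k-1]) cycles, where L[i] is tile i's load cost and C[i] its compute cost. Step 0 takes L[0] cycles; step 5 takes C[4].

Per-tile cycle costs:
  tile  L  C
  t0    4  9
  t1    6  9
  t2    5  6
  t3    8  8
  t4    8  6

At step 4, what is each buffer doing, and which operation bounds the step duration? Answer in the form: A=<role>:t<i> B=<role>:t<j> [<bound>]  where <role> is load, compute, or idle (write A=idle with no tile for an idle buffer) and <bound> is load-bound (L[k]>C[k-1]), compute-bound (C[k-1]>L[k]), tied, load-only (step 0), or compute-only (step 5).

k=0 load=t0/4c comp=- wait=4 total=4
k=1 load=t1/6c comp=t0/9c wait=9 total=13
k=2 load=t2/5c comp=t1/9c wait=9 total=22
k=3 load=t3/8c comp=t2/6c wait=8 total=30
k=4 load=t4/8c comp=t3/8c wait=8 total=38
k=5 load=- comp=t4/6c wait=6 total=44

step 4: A=load:t4 B=compute:t3 [tied]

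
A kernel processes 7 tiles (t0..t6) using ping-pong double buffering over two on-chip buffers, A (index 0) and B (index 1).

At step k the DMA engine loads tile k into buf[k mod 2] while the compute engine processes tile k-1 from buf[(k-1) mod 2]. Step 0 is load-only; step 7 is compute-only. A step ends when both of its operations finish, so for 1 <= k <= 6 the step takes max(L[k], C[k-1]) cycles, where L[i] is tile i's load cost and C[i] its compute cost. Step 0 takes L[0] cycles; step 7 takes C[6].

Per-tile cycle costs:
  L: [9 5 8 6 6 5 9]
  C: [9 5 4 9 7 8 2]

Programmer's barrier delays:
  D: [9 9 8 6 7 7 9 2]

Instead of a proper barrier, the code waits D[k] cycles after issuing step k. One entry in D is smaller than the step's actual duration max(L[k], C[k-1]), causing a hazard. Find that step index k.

[0] required=L[0]=9=9 vs D=9 ok
[1] required=max(L[1]=5,C[0]=9)=9 vs D=9 ok
[2] required=max(L[2]=8,C[1]=5)=8 vs D=8 ok
[3] required=max(L[3]=6,C[2]=4)=6 vs D=6 ok
[4] required=max(L[4]=6,C[3]=9)=9 vs D=7 SHORT
[5] required=max(L[5]=5,C[4]=7)=7 vs D=7 ok
[6] required=max(L[6]=9,C[5]=8)=9 vs D=9 ok
[7] required=C[6]=2=2 vs D=2 ok

hazard at step 4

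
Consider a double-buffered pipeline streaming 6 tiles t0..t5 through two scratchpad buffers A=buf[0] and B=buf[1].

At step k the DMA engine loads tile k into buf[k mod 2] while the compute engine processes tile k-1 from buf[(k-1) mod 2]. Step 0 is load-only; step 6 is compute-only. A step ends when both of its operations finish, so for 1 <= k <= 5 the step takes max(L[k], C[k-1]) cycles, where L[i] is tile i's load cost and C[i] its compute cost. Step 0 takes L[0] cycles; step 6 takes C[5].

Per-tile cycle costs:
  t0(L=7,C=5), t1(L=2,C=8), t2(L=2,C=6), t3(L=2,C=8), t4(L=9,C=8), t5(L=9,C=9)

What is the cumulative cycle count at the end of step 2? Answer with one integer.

end_cycle[2] = 20

k=0 load=t0/7c comp=- wait=7 total=7
k=1 load=t1/2c comp=t0/5c wait=5 total=12
k=2 load=t2/2c comp=t1/8c wait=8 total=20
k=3 load=t3/2c comp=t2/6c wait=6 total=26
k=4 load=t4/9c comp=t3/8c wait=9 total=35
k=5 load=t5/9c comp=t4/8c wait=9 total=44
k=6 load=- comp=t5/9c wait=9 total=53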